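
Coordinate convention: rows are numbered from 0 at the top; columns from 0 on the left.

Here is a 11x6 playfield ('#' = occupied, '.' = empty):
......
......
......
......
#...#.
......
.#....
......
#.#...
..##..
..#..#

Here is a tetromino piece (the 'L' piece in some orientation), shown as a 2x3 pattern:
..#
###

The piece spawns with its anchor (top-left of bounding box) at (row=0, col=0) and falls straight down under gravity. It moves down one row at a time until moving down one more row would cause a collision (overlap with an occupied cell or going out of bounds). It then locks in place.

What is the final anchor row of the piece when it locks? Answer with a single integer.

Spawn at (row=0, col=0). Try each row:
  row 0: fits
  row 1: fits
  row 2: fits
  row 3: blocked -> lock at row 2

Answer: 2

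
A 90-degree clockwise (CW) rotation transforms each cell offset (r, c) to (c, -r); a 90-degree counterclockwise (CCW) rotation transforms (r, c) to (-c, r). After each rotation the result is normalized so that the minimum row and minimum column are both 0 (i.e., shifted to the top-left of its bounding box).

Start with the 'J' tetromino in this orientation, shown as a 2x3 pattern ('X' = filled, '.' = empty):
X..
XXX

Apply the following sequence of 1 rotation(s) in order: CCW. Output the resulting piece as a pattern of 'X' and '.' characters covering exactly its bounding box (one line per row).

Start:
X..
XXX
After rotation 1 (CCW):
.X
.X
XX

Answer: .X
.X
XX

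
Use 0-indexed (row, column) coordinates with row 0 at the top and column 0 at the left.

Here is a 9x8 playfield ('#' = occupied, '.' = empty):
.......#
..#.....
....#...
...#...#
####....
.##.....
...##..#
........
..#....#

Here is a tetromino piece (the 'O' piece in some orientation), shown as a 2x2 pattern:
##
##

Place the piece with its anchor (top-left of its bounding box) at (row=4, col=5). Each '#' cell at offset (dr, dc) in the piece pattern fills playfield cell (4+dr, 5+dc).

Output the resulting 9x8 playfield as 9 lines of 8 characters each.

Answer: .......#
..#.....
....#...
...#...#
####.##.
.##..##.
...##..#
........
..#....#

Derivation:
Fill (4+0,5+0) = (4,5)
Fill (4+0,5+1) = (4,6)
Fill (4+1,5+0) = (5,5)
Fill (4+1,5+1) = (5,6)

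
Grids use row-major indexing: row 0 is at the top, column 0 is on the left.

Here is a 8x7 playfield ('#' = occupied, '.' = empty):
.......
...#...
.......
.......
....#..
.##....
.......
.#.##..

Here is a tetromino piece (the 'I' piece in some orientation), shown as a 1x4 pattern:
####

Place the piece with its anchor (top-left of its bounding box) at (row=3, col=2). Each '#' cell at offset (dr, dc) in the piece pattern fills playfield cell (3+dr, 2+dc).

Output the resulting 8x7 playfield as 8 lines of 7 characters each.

Answer: .......
...#...
.......
..####.
....#..
.##....
.......
.#.##..

Derivation:
Fill (3+0,2+0) = (3,2)
Fill (3+0,2+1) = (3,3)
Fill (3+0,2+2) = (3,4)
Fill (3+0,2+3) = (3,5)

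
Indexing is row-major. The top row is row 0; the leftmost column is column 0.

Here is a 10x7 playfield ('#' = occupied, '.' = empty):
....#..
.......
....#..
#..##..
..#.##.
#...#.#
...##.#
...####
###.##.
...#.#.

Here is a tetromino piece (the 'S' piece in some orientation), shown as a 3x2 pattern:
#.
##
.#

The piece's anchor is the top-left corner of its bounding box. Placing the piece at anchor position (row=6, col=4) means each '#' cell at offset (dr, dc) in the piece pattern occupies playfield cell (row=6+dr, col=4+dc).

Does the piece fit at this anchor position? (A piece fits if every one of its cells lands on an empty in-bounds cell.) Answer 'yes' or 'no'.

Answer: no

Derivation:
Check each piece cell at anchor (6, 4):
  offset (0,0) -> (6,4): occupied ('#') -> FAIL
  offset (1,0) -> (7,4): occupied ('#') -> FAIL
  offset (1,1) -> (7,5): occupied ('#') -> FAIL
  offset (2,1) -> (8,5): occupied ('#') -> FAIL
All cells valid: no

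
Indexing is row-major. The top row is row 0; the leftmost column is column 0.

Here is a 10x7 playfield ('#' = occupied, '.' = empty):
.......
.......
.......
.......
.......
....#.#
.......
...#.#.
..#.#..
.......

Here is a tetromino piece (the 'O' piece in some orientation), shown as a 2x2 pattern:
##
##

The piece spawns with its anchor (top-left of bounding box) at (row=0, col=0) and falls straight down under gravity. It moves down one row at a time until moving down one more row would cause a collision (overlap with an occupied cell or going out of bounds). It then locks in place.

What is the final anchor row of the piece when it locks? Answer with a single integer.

Answer: 8

Derivation:
Spawn at (row=0, col=0). Try each row:
  row 0: fits
  row 1: fits
  row 2: fits
  row 3: fits
  row 4: fits
  row 5: fits
  row 6: fits
  row 7: fits
  row 8: fits
  row 9: blocked -> lock at row 8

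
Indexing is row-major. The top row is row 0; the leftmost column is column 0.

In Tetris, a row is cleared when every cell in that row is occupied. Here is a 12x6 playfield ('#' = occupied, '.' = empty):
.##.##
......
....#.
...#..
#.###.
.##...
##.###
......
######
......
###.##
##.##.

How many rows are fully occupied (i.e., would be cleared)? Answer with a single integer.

Answer: 1

Derivation:
Check each row:
  row 0: 2 empty cells -> not full
  row 1: 6 empty cells -> not full
  row 2: 5 empty cells -> not full
  row 3: 5 empty cells -> not full
  row 4: 2 empty cells -> not full
  row 5: 4 empty cells -> not full
  row 6: 1 empty cell -> not full
  row 7: 6 empty cells -> not full
  row 8: 0 empty cells -> FULL (clear)
  row 9: 6 empty cells -> not full
  row 10: 1 empty cell -> not full
  row 11: 2 empty cells -> not full
Total rows cleared: 1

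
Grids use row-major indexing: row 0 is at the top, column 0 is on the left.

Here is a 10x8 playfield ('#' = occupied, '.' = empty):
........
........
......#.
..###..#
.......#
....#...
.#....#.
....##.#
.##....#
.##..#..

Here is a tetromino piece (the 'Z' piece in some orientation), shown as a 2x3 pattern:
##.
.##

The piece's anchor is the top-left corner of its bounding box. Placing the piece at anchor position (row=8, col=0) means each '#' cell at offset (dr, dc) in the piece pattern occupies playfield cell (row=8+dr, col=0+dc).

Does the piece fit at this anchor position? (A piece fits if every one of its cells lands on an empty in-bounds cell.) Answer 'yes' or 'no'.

Answer: no

Derivation:
Check each piece cell at anchor (8, 0):
  offset (0,0) -> (8,0): empty -> OK
  offset (0,1) -> (8,1): occupied ('#') -> FAIL
  offset (1,1) -> (9,1): occupied ('#') -> FAIL
  offset (1,2) -> (9,2): occupied ('#') -> FAIL
All cells valid: no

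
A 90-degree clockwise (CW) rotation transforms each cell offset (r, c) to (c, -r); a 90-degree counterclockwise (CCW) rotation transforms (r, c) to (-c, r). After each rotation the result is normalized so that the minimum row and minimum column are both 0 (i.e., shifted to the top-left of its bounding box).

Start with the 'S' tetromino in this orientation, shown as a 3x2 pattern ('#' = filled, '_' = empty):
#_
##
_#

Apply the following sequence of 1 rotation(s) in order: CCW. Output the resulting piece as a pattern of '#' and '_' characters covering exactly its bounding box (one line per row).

Start:
#_
##
_#
After rotation 1 (CCW):
_##
##_

Answer: _##
##_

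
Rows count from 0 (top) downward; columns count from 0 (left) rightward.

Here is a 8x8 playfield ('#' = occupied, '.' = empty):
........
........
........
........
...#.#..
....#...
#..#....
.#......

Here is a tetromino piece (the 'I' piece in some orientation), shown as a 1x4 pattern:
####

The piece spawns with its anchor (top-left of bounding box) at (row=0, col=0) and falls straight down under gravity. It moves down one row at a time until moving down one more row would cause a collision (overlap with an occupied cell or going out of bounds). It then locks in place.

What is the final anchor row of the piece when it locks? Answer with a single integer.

Spawn at (row=0, col=0). Try each row:
  row 0: fits
  row 1: fits
  row 2: fits
  row 3: fits
  row 4: blocked -> lock at row 3

Answer: 3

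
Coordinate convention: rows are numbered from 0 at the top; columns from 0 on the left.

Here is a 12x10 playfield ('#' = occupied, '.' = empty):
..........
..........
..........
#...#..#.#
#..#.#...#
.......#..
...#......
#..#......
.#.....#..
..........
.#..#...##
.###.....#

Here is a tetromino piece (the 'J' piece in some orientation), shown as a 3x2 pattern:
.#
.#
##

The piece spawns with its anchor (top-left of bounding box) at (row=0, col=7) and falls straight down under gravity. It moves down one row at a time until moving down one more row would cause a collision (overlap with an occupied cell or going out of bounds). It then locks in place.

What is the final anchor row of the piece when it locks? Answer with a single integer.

Spawn at (row=0, col=7). Try each row:
  row 0: fits
  row 1: blocked -> lock at row 0

Answer: 0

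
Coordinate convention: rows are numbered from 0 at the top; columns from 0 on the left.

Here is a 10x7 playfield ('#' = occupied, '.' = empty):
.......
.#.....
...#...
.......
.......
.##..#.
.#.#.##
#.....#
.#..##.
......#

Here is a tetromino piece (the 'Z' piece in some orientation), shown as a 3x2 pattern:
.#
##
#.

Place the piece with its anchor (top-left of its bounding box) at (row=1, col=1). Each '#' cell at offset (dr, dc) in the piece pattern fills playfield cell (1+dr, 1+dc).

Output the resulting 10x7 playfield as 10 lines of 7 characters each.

Answer: .......
.##....
.###...
.#.....
.......
.##..#.
.#.#.##
#.....#
.#..##.
......#

Derivation:
Fill (1+0,1+1) = (1,2)
Fill (1+1,1+0) = (2,1)
Fill (1+1,1+1) = (2,2)
Fill (1+2,1+0) = (3,1)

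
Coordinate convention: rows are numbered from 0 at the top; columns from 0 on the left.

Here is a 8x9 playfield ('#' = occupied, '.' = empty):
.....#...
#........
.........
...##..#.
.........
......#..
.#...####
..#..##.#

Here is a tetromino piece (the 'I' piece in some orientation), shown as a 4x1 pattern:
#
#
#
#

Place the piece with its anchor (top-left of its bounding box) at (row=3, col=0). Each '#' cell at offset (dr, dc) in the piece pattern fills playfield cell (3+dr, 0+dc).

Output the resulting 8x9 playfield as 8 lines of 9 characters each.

Answer: .....#...
#........
.........
#..##..#.
#........
#.....#..
##...####
..#..##.#

Derivation:
Fill (3+0,0+0) = (3,0)
Fill (3+1,0+0) = (4,0)
Fill (3+2,0+0) = (5,0)
Fill (3+3,0+0) = (6,0)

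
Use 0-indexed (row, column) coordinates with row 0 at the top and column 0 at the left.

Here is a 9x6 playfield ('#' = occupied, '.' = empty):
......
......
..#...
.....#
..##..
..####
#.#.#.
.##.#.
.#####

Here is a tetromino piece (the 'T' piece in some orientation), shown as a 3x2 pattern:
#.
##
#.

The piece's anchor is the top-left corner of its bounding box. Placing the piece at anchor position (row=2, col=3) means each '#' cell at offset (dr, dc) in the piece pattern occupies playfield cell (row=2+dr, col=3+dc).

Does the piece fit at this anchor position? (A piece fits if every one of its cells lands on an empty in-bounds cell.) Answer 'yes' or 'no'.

Answer: no

Derivation:
Check each piece cell at anchor (2, 3):
  offset (0,0) -> (2,3): empty -> OK
  offset (1,0) -> (3,3): empty -> OK
  offset (1,1) -> (3,4): empty -> OK
  offset (2,0) -> (4,3): occupied ('#') -> FAIL
All cells valid: no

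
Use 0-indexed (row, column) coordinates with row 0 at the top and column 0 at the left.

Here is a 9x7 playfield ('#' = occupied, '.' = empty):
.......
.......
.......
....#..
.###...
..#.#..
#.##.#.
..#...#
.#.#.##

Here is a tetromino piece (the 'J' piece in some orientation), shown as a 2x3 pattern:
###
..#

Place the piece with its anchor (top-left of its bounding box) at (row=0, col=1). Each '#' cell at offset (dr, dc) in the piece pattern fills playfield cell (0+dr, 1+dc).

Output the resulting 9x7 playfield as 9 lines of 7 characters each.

Fill (0+0,1+0) = (0,1)
Fill (0+0,1+1) = (0,2)
Fill (0+0,1+2) = (0,3)
Fill (0+1,1+2) = (1,3)

Answer: .###...
...#...
.......
....#..
.###...
..#.#..
#.##.#.
..#...#
.#.#.##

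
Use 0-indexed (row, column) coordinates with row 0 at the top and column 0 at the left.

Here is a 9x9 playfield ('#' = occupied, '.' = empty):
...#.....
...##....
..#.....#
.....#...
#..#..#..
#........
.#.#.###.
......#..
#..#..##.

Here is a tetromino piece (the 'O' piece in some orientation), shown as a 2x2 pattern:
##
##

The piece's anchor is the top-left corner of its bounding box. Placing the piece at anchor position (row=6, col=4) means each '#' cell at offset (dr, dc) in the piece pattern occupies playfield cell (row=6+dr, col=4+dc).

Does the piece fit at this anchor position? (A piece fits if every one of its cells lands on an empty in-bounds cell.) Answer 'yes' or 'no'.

Check each piece cell at anchor (6, 4):
  offset (0,0) -> (6,4): empty -> OK
  offset (0,1) -> (6,5): occupied ('#') -> FAIL
  offset (1,0) -> (7,4): empty -> OK
  offset (1,1) -> (7,5): empty -> OK
All cells valid: no

Answer: no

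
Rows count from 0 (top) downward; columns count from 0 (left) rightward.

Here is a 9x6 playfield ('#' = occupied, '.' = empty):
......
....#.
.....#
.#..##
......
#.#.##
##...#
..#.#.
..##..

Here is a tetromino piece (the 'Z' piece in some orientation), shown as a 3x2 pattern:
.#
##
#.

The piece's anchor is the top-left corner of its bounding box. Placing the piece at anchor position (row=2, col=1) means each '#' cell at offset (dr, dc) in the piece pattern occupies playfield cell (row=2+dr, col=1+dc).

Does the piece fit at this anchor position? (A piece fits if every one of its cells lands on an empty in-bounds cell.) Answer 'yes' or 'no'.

Check each piece cell at anchor (2, 1):
  offset (0,1) -> (2,2): empty -> OK
  offset (1,0) -> (3,1): occupied ('#') -> FAIL
  offset (1,1) -> (3,2): empty -> OK
  offset (2,0) -> (4,1): empty -> OK
All cells valid: no

Answer: no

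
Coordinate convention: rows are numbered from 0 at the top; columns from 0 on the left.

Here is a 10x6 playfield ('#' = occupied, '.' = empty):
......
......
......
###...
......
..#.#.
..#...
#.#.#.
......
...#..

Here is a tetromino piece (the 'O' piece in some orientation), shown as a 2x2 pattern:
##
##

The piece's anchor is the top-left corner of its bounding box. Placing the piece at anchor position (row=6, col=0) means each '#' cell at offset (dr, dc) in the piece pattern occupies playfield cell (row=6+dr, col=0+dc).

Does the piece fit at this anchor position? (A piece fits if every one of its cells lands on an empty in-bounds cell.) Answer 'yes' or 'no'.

Answer: no

Derivation:
Check each piece cell at anchor (6, 0):
  offset (0,0) -> (6,0): empty -> OK
  offset (0,1) -> (6,1): empty -> OK
  offset (1,0) -> (7,0): occupied ('#') -> FAIL
  offset (1,1) -> (7,1): empty -> OK
All cells valid: no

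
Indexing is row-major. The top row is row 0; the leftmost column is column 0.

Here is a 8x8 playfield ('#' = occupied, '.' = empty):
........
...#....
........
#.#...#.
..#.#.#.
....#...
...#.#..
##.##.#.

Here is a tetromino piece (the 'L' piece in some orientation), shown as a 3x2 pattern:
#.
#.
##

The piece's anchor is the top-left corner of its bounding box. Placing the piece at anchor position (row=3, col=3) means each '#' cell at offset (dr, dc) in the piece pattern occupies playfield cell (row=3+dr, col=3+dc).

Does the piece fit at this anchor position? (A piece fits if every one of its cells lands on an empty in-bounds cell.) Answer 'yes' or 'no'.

Check each piece cell at anchor (3, 3):
  offset (0,0) -> (3,3): empty -> OK
  offset (1,0) -> (4,3): empty -> OK
  offset (2,0) -> (5,3): empty -> OK
  offset (2,1) -> (5,4): occupied ('#') -> FAIL
All cells valid: no

Answer: no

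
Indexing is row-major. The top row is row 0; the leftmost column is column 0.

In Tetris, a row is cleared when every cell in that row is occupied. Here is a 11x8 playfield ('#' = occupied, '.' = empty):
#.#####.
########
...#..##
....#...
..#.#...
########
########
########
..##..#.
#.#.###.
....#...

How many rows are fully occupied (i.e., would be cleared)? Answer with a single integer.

Check each row:
  row 0: 2 empty cells -> not full
  row 1: 0 empty cells -> FULL (clear)
  row 2: 5 empty cells -> not full
  row 3: 7 empty cells -> not full
  row 4: 6 empty cells -> not full
  row 5: 0 empty cells -> FULL (clear)
  row 6: 0 empty cells -> FULL (clear)
  row 7: 0 empty cells -> FULL (clear)
  row 8: 5 empty cells -> not full
  row 9: 3 empty cells -> not full
  row 10: 7 empty cells -> not full
Total rows cleared: 4

Answer: 4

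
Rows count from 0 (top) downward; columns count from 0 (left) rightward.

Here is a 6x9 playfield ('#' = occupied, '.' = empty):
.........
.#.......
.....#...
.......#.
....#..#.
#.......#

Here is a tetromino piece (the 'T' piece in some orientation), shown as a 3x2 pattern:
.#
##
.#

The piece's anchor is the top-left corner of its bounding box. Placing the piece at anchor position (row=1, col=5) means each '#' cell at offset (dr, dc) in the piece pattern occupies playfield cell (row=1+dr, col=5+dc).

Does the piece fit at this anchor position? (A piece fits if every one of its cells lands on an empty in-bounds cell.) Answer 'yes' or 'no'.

Check each piece cell at anchor (1, 5):
  offset (0,1) -> (1,6): empty -> OK
  offset (1,0) -> (2,5): occupied ('#') -> FAIL
  offset (1,1) -> (2,6): empty -> OK
  offset (2,1) -> (3,6): empty -> OK
All cells valid: no

Answer: no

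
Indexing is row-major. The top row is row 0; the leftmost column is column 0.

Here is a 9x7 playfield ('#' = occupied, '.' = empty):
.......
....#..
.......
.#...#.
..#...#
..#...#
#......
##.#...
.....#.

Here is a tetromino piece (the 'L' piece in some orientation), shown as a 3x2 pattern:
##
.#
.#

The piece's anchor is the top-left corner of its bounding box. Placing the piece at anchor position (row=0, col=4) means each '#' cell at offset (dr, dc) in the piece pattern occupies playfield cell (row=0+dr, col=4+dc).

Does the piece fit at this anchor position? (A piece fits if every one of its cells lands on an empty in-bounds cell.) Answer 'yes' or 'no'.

Check each piece cell at anchor (0, 4):
  offset (0,0) -> (0,4): empty -> OK
  offset (0,1) -> (0,5): empty -> OK
  offset (1,1) -> (1,5): empty -> OK
  offset (2,1) -> (2,5): empty -> OK
All cells valid: yes

Answer: yes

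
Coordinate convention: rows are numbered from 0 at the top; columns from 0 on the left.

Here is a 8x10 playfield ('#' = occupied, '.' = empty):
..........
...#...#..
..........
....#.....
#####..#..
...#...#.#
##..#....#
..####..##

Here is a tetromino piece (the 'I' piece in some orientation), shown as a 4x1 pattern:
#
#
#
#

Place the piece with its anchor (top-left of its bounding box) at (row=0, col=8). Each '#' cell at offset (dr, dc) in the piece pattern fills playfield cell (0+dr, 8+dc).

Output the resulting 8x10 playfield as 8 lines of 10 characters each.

Answer: ........#.
...#...##.
........#.
....#...#.
#####..#..
...#...#.#
##..#....#
..####..##

Derivation:
Fill (0+0,8+0) = (0,8)
Fill (0+1,8+0) = (1,8)
Fill (0+2,8+0) = (2,8)
Fill (0+3,8+0) = (3,8)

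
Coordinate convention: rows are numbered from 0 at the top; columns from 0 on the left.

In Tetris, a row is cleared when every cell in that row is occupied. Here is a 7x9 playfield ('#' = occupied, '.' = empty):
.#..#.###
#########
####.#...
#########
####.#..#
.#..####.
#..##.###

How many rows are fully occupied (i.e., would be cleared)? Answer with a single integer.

Answer: 2

Derivation:
Check each row:
  row 0: 4 empty cells -> not full
  row 1: 0 empty cells -> FULL (clear)
  row 2: 4 empty cells -> not full
  row 3: 0 empty cells -> FULL (clear)
  row 4: 3 empty cells -> not full
  row 5: 4 empty cells -> not full
  row 6: 3 empty cells -> not full
Total rows cleared: 2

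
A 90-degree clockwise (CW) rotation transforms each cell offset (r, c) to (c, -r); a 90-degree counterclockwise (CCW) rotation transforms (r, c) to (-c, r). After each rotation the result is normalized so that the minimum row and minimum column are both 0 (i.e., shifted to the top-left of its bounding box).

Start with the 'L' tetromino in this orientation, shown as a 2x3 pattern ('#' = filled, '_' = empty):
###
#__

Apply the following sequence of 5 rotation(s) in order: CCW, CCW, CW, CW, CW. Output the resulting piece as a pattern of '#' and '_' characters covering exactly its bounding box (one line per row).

Answer: ##
_#
_#

Derivation:
Start:
###
#__
After rotation 1 (CCW):
#_
#_
##
After rotation 2 (CCW):
__#
###
After rotation 3 (CW):
#_
#_
##
After rotation 4 (CW):
###
#__
After rotation 5 (CW):
##
_#
_#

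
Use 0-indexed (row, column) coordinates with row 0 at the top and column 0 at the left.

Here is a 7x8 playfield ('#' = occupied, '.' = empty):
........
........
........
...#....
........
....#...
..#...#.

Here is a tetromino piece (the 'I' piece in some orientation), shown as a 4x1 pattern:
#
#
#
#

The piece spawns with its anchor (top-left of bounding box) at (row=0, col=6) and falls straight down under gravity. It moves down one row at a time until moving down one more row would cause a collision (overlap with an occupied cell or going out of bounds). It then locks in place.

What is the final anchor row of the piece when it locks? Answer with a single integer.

Answer: 2

Derivation:
Spawn at (row=0, col=6). Try each row:
  row 0: fits
  row 1: fits
  row 2: fits
  row 3: blocked -> lock at row 2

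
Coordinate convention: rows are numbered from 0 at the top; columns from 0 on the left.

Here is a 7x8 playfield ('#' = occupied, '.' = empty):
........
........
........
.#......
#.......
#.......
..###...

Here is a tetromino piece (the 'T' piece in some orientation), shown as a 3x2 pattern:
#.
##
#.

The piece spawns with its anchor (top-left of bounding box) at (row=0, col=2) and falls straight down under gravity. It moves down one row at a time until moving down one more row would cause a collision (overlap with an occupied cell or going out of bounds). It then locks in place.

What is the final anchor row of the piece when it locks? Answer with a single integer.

Spawn at (row=0, col=2). Try each row:
  row 0: fits
  row 1: fits
  row 2: fits
  row 3: fits
  row 4: blocked -> lock at row 3

Answer: 3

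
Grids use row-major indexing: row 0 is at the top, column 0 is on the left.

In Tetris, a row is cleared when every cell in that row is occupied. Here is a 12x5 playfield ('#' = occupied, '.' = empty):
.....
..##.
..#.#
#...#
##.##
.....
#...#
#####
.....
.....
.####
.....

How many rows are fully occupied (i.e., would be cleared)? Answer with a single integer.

Check each row:
  row 0: 5 empty cells -> not full
  row 1: 3 empty cells -> not full
  row 2: 3 empty cells -> not full
  row 3: 3 empty cells -> not full
  row 4: 1 empty cell -> not full
  row 5: 5 empty cells -> not full
  row 6: 3 empty cells -> not full
  row 7: 0 empty cells -> FULL (clear)
  row 8: 5 empty cells -> not full
  row 9: 5 empty cells -> not full
  row 10: 1 empty cell -> not full
  row 11: 5 empty cells -> not full
Total rows cleared: 1

Answer: 1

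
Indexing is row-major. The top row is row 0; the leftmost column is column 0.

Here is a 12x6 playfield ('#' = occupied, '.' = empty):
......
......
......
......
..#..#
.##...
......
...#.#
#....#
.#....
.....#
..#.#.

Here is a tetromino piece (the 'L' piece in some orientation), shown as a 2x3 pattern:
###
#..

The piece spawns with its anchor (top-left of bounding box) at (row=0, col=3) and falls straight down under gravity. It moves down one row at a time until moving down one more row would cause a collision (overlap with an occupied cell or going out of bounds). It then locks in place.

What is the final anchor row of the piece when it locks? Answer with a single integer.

Spawn at (row=0, col=3). Try each row:
  row 0: fits
  row 1: fits
  row 2: fits
  row 3: fits
  row 4: blocked -> lock at row 3

Answer: 3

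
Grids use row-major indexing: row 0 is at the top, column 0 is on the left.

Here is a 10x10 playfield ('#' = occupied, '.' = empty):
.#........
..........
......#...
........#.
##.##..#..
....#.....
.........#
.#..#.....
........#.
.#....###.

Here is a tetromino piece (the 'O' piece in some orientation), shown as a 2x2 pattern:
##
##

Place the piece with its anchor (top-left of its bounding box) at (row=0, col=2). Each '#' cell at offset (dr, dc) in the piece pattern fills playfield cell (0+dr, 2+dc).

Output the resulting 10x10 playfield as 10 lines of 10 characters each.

Answer: .###......
..##......
......#...
........#.
##.##..#..
....#.....
.........#
.#..#.....
........#.
.#....###.

Derivation:
Fill (0+0,2+0) = (0,2)
Fill (0+0,2+1) = (0,3)
Fill (0+1,2+0) = (1,2)
Fill (0+1,2+1) = (1,3)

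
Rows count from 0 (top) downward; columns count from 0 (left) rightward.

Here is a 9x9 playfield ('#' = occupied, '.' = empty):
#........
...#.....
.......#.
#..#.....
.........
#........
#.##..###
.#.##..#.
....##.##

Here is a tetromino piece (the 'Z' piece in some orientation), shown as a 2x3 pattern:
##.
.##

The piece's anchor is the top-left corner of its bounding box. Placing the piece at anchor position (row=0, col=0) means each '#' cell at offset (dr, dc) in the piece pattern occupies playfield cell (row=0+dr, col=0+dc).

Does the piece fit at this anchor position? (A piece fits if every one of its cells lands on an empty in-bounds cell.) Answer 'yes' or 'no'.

Answer: no

Derivation:
Check each piece cell at anchor (0, 0):
  offset (0,0) -> (0,0): occupied ('#') -> FAIL
  offset (0,1) -> (0,1): empty -> OK
  offset (1,1) -> (1,1): empty -> OK
  offset (1,2) -> (1,2): empty -> OK
All cells valid: no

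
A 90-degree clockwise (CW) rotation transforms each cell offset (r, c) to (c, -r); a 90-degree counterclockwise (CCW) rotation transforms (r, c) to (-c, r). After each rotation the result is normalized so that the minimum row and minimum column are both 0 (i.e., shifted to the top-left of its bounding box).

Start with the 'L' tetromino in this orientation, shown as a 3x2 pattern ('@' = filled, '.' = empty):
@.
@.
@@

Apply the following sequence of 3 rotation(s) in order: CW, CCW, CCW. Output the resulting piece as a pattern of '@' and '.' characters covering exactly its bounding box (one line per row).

Start:
@.
@.
@@
After rotation 1 (CW):
@@@
@..
After rotation 2 (CCW):
@.
@.
@@
After rotation 3 (CCW):
..@
@@@

Answer: ..@
@@@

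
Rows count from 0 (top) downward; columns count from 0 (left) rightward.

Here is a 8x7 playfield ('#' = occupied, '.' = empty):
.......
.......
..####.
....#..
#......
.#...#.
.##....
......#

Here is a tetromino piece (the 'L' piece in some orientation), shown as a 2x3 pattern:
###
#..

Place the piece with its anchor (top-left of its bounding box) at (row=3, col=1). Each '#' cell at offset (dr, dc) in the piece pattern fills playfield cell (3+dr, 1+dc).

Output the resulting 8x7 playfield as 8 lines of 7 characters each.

Answer: .......
.......
..####.
.####..
##.....
.#...#.
.##....
......#

Derivation:
Fill (3+0,1+0) = (3,1)
Fill (3+0,1+1) = (3,2)
Fill (3+0,1+2) = (3,3)
Fill (3+1,1+0) = (4,1)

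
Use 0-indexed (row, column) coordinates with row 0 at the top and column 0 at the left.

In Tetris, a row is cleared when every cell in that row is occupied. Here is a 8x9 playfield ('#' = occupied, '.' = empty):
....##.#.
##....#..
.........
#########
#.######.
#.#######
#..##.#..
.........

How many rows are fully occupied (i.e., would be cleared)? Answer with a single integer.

Answer: 1

Derivation:
Check each row:
  row 0: 6 empty cells -> not full
  row 1: 6 empty cells -> not full
  row 2: 9 empty cells -> not full
  row 3: 0 empty cells -> FULL (clear)
  row 4: 2 empty cells -> not full
  row 5: 1 empty cell -> not full
  row 6: 5 empty cells -> not full
  row 7: 9 empty cells -> not full
Total rows cleared: 1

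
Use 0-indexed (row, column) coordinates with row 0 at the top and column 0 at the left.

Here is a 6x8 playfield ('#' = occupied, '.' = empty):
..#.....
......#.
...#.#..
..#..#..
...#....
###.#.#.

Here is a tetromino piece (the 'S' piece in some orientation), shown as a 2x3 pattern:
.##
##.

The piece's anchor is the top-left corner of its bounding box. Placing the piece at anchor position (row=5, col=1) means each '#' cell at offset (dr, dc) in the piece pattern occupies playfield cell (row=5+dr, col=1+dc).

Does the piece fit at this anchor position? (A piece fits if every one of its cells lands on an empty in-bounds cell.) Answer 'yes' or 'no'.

Answer: no

Derivation:
Check each piece cell at anchor (5, 1):
  offset (0,1) -> (5,2): occupied ('#') -> FAIL
  offset (0,2) -> (5,3): empty -> OK
  offset (1,0) -> (6,1): out of bounds -> FAIL
  offset (1,1) -> (6,2): out of bounds -> FAIL
All cells valid: no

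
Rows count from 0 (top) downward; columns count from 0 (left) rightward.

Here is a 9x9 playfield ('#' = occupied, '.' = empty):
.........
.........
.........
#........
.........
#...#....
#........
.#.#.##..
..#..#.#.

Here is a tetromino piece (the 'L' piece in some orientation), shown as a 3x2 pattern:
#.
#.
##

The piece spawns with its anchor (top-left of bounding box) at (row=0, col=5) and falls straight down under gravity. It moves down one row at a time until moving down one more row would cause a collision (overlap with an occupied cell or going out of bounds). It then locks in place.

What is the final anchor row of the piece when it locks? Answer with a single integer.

Answer: 4

Derivation:
Spawn at (row=0, col=5). Try each row:
  row 0: fits
  row 1: fits
  row 2: fits
  row 3: fits
  row 4: fits
  row 5: blocked -> lock at row 4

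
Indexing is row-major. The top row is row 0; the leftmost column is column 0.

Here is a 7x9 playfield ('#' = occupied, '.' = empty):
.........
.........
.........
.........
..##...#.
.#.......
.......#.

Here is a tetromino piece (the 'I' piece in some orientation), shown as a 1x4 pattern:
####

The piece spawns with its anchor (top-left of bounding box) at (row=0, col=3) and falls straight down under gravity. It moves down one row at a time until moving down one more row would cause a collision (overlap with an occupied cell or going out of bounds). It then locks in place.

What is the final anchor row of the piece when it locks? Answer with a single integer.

Spawn at (row=0, col=3). Try each row:
  row 0: fits
  row 1: fits
  row 2: fits
  row 3: fits
  row 4: blocked -> lock at row 3

Answer: 3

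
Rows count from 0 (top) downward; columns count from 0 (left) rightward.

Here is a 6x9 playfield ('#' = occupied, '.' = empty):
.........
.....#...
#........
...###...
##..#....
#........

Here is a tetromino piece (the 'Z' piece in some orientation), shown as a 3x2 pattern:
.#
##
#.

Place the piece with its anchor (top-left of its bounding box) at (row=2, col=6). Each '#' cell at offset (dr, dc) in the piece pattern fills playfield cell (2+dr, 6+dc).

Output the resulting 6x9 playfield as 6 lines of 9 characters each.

Fill (2+0,6+1) = (2,7)
Fill (2+1,6+0) = (3,6)
Fill (2+1,6+1) = (3,7)
Fill (2+2,6+0) = (4,6)

Answer: .........
.....#...
#......#.
...#####.
##..#.#..
#........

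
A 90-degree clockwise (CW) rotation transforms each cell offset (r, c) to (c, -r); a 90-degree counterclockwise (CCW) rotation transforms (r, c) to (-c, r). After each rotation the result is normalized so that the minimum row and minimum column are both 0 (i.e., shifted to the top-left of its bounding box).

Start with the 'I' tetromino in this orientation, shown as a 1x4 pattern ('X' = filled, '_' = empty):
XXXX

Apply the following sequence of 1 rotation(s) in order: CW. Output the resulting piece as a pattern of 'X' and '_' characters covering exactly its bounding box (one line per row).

Start:
XXXX
After rotation 1 (CW):
X
X
X
X

Answer: X
X
X
X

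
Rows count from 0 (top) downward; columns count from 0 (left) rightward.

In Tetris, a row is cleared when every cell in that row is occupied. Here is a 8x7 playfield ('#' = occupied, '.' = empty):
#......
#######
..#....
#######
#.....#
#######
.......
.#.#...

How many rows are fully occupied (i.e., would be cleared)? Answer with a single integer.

Answer: 3

Derivation:
Check each row:
  row 0: 6 empty cells -> not full
  row 1: 0 empty cells -> FULL (clear)
  row 2: 6 empty cells -> not full
  row 3: 0 empty cells -> FULL (clear)
  row 4: 5 empty cells -> not full
  row 5: 0 empty cells -> FULL (clear)
  row 6: 7 empty cells -> not full
  row 7: 5 empty cells -> not full
Total rows cleared: 3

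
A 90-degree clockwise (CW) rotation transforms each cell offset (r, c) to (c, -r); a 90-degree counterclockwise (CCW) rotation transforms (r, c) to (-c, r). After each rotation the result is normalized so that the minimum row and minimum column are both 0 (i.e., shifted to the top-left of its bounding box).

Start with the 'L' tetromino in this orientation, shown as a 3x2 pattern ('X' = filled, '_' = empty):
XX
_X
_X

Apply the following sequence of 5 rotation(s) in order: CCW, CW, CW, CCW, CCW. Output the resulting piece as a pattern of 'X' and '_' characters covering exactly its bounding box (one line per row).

Answer: XXX
X__

Derivation:
Start:
XX
_X
_X
After rotation 1 (CCW):
XXX
X__
After rotation 2 (CW):
XX
_X
_X
After rotation 3 (CW):
__X
XXX
After rotation 4 (CCW):
XX
_X
_X
After rotation 5 (CCW):
XXX
X__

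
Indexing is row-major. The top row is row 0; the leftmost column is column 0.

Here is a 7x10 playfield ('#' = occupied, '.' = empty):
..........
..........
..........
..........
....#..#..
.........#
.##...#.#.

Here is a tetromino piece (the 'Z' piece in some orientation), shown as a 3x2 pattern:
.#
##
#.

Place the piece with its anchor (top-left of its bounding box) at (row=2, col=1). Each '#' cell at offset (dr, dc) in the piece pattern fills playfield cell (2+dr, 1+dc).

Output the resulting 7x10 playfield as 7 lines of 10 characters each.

Fill (2+0,1+1) = (2,2)
Fill (2+1,1+0) = (3,1)
Fill (2+1,1+1) = (3,2)
Fill (2+2,1+0) = (4,1)

Answer: ..........
..........
..#.......
.##.......
.#..#..#..
.........#
.##...#.#.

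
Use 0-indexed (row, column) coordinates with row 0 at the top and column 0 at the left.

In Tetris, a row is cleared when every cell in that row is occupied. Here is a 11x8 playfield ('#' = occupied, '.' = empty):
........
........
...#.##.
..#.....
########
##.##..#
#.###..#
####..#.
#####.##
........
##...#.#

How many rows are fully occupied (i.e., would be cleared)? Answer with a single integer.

Check each row:
  row 0: 8 empty cells -> not full
  row 1: 8 empty cells -> not full
  row 2: 5 empty cells -> not full
  row 3: 7 empty cells -> not full
  row 4: 0 empty cells -> FULL (clear)
  row 5: 3 empty cells -> not full
  row 6: 3 empty cells -> not full
  row 7: 3 empty cells -> not full
  row 8: 1 empty cell -> not full
  row 9: 8 empty cells -> not full
  row 10: 4 empty cells -> not full
Total rows cleared: 1

Answer: 1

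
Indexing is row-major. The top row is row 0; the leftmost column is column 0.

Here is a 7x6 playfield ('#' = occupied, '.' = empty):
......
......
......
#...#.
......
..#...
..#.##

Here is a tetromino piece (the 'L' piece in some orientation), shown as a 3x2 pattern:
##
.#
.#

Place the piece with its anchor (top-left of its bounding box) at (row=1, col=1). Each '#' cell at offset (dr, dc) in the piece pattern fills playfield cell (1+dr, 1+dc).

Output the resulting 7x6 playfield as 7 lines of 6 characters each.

Fill (1+0,1+0) = (1,1)
Fill (1+0,1+1) = (1,2)
Fill (1+1,1+1) = (2,2)
Fill (1+2,1+1) = (3,2)

Answer: ......
.##...
..#...
#.#.#.
......
..#...
..#.##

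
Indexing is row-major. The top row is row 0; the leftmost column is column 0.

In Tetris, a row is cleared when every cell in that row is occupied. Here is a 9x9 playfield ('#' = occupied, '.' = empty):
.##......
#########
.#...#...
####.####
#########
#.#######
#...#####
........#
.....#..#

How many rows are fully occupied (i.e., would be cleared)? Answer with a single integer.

Answer: 2

Derivation:
Check each row:
  row 0: 7 empty cells -> not full
  row 1: 0 empty cells -> FULL (clear)
  row 2: 7 empty cells -> not full
  row 3: 1 empty cell -> not full
  row 4: 0 empty cells -> FULL (clear)
  row 5: 1 empty cell -> not full
  row 6: 3 empty cells -> not full
  row 7: 8 empty cells -> not full
  row 8: 7 empty cells -> not full
Total rows cleared: 2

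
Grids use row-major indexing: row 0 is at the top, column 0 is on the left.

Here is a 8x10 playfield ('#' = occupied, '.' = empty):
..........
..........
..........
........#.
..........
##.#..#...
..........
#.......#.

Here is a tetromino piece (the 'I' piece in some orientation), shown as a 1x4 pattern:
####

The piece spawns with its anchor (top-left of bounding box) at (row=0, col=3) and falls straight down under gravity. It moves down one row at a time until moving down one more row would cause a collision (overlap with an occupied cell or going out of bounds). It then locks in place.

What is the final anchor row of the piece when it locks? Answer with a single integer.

Answer: 4

Derivation:
Spawn at (row=0, col=3). Try each row:
  row 0: fits
  row 1: fits
  row 2: fits
  row 3: fits
  row 4: fits
  row 5: blocked -> lock at row 4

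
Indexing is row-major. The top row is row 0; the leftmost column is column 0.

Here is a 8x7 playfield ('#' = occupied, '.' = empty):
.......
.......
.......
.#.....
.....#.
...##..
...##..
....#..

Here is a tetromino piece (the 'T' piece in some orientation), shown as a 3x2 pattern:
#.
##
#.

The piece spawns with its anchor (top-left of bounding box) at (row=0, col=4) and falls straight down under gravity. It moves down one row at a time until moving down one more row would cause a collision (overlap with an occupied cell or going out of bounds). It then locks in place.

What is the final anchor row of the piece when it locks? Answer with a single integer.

Spawn at (row=0, col=4). Try each row:
  row 0: fits
  row 1: fits
  row 2: fits
  row 3: blocked -> lock at row 2

Answer: 2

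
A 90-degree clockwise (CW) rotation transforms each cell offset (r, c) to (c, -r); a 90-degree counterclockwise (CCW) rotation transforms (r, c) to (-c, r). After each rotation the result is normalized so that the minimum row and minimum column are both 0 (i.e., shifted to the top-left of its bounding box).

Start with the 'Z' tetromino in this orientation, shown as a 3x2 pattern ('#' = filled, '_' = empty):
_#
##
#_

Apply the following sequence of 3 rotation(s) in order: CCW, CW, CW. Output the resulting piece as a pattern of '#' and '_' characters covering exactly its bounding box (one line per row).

Answer: ##_
_##

Derivation:
Start:
_#
##
#_
After rotation 1 (CCW):
##_
_##
After rotation 2 (CW):
_#
##
#_
After rotation 3 (CW):
##_
_##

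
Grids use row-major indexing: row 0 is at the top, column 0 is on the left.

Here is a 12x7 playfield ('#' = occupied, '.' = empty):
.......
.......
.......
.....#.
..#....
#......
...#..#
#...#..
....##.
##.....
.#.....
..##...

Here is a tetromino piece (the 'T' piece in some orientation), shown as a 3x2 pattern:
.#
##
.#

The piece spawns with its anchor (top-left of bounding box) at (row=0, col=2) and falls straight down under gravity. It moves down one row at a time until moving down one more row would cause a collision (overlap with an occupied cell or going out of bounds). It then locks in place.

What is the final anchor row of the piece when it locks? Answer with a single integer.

Answer: 2

Derivation:
Spawn at (row=0, col=2). Try each row:
  row 0: fits
  row 1: fits
  row 2: fits
  row 3: blocked -> lock at row 2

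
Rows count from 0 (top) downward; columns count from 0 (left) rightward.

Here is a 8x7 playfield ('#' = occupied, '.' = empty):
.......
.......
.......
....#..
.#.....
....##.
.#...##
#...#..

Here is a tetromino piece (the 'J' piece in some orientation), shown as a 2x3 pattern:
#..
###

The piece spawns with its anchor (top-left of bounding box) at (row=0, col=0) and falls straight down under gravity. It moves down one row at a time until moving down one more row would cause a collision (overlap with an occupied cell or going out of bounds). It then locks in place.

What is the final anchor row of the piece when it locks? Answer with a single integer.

Answer: 2

Derivation:
Spawn at (row=0, col=0). Try each row:
  row 0: fits
  row 1: fits
  row 2: fits
  row 3: blocked -> lock at row 2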